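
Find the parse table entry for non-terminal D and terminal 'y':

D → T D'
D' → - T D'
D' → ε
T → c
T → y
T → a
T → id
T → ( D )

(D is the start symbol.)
To find M[D, 'y'], we find productions for D where 'y' is in the predict set (PREDICT(N → α) = (FIRST(α) \ {ε}) ∪ (FOLLOW(N) if α ⇒* ε)).

Relevant sets:
  FIRST(T) = { '(', 'a', 'c', 'id', 'y' }

D → T D': PREDICT = { '(', 'a', 'c', 'id', 'y' }
  'y' is in predict set, so this production goes in M[D, 'y']

M[D, 'y'] = D → T D'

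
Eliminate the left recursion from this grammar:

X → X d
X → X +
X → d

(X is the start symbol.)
X is directly left-recursive. The standard transformation for
  A → A α₁ | ... | A α_m | β₁ | ... | β_n
is
  A  → β₁ A' | ... | β_n A'
  A' → α₁ A' | ... | α_m A' | ε

X → d becomes X → d X'
X → X d becomes X' → d X'
X → X + becomes X' → + X'
Add X' → ε

Resulting grammar:
X → d X'
X' → d X'
X' → + X'
X' → ε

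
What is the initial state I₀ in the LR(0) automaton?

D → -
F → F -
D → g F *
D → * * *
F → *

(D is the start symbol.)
{ [D → . * * *], [D → . -], [D → . g F *], [D' → . D] }

First, augment the grammar with D' → D
I₀ = CLOSURE({ [D' → . D] }):
  [D' → . D] has the dot before D: add [D → . -], [D → . g F *], [D → . * * *]
No further items can be added.

I₀ = { [D → . * * *], [D → . -], [D → . g F *], [D' → . D] }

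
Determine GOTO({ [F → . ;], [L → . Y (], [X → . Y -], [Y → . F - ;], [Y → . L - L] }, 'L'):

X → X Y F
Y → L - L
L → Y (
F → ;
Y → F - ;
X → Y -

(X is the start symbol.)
GOTO(I, 'L') = CLOSURE({ [A → αX.β] : [A → α.Xβ] ∈ I, X = 'L' })

Items with dot before 'L', with the dot advanced:
  [Y → . L - L] → [Y → L . - L]
Closure adds nothing (no advanced item has the dot before a non-terminal).

GOTO = { [Y → L . - L] }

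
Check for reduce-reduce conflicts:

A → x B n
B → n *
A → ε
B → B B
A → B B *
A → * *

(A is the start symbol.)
A reduce-reduce conflict occurs when an LR(0) state has two complete items [A → α .] and [B → β .] — both call for a reduction, and with no lookahead the parser cannot choose between them.

Augment with A' → A and build the canonical LR(0) collection (I0 = CLOSURE({[A' → . A]}), then GOTO on every symbol after a dot until no new states appear). It has 13 states:
  I0: { [A → . * *], [A → . B B *], [A → . x B n], [A → .], [A' → . A], [B → . B B], [B → . n *] }  — shift, reduce
  I1: { [A → * . *] }  — shift
  I2: { [A' → A .] }  — accept
  I3: { [A → B . B *], [B → . B B], [B → . n *], [B → B . B] }  — shift
  I4: { [B → n . *] }  — shift
  I5: { [A → x . B n], [B → . B B], [B → . n *] }  — shift
  I6: { [A → x B . n], [B → . B B], [B → . n *], [B → B . B] }  — shift
  I7: { [B → . B B], [B → . n *], [B → B . B], [B → B B .] }  — shift, reduce
  I8: { [A → x B n .], [B → n . *] }  — shift, reduce
  I9: { [B → n * .] }  — reduce
  I10: { [A → B B . *], [B → . B B], [B → . n *], [B → B . B], [B → B B .] }  — shift, reduce
  I11: { [A → B B * .] }  — reduce
  I12: { [A → * * .] }  — reduce

No state contains more than one complete item.

Answer: No reduce-reduce conflicts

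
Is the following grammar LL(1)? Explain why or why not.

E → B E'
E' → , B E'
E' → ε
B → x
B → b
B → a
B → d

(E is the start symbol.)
Yes, the grammar is LL(1).

A grammar is LL(1) if for each non-terminal N with multiple productions, the predict sets of those productions are pairwise disjoint, where PREDICT(N → α) = (FIRST(α) \ {ε}) ∪ (FOLLOW(N) if α ⇒* ε).

Relevant sets:
  FOLLOW(E') = { $ }

For E':
  PREDICT(E' → ',' B E') = { ',' }
  PREDICT(E' → ε) = { $ }
For B:
  PREDICT(B → x) = { 'x' }
  PREDICT(B → b) = { 'b' }
  PREDICT(B → a) = { 'a' }
  PREDICT(B → d) = { 'd' }
E has a single production, so nothing to check there.

All predict sets are disjoint. The grammar IS LL(1).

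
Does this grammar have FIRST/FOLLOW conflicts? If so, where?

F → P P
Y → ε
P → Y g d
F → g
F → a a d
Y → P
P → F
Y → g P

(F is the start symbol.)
Yes. Y → P with FOLLOW(Y) on { 'g' }; Y → g P with FOLLOW(Y) on { 'g' }

A FIRST/FOLLOW conflict occurs when a non-terminal N has a nullable alternative N → β (β ⇒* ε) and another alternative N → α with FIRST(α) ∩ FOLLOW(N) ≠ ∅: on such a lookahead the parser cannot decide between expanding α and letting N vanish via β.

Nullable non-terminals: Y.
FIRST sets used below: FIRST(P) = { 'a', 'g' }

Y: nullable alternative(s) Y → ε; FOLLOW(Y) = { 'g' }
  Y → ε: FIRST \ {ε} = { } — this is the only nullable alternative, skip
  Y → P: FIRST \ {ε} = { 'a', 'g' } — overlaps FOLLOW(Y) on { 'g' }: CONFLICT
  Y → g P: FIRST \ {ε} = { 'g' } — overlaps FOLLOW(Y) on { 'g' }: CONFLICT

F, P have no nullable alternative, so no FIRST/FOLLOW check is needed there.

So the grammar has 2 FIRST/FOLLOW conflicts (marked CONFLICT above).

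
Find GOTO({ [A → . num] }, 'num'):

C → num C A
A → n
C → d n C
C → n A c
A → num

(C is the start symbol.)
GOTO(I, 'num') = CLOSURE({ [A → αX.β] : [A → α.Xβ] ∈ I, X = 'num' })

Items with dot before 'num', with the dot advanced:
  [A → . num] → [A → num .]
Closure adds nothing (no advanced item has the dot before a non-terminal).

GOTO = { [A → num .] }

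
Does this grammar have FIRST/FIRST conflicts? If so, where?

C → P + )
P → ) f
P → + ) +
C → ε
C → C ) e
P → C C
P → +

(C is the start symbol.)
Yes. C → P '+' ')' / C → C ')' e on { ')', '+' }; P → ')' f / P → C C on { ')' }; P → '+' ')' '+' / P → C C on { '+' }; P → '+' ')' '+' / P → '+' on { '+' }; P → C C / P → '+' on { '+' }

FIRST sets of the non-terminals at (or reachable through a nullable prefix from) the front of some alternative:
  FIRST(P) = { ')', '+', ε }
  FIRST(C) = { ')', '+', ε }

Productions for C:
  C → P + ): FIRST = { ')', '+' }
  C → ε: FIRST = { ε }
  C → C ) e: FIRST = { ')', '+' }
Productions for P:
  P → ) f: FIRST = { ')' }
  P → + ) +: FIRST = { '+' }
  P → C C: FIRST = { ')', '+', ε }
  P → +: FIRST = { '+' }

Conflict for C: C → P + ) and C → C ) e
  Overlap: { ')', '+' }
Conflict for P: P → ) f and P → C C
  Overlap: { ')' }
Conflict for P: P → + ) + and P → C C
  Overlap: { '+' }
Conflict for P: P → + ) + and P → +
  Overlap: { '+' }
Conflict for P: P → C C and P → +
  Overlap: { '+' }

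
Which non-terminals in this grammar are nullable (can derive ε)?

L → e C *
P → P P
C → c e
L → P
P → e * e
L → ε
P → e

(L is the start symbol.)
{ 'L' }

ε-productions: L → ε
So L is immediately nullable.
No further non-terminal can be added: every production for the remaining non-terminals contains a terminal or a non-nullable non-terminal.
Nullable = { 'L' }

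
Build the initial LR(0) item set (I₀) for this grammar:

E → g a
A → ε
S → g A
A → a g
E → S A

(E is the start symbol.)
{ [E → . S A], [E → . g a], [E' → . E], [S → . g A] }

First, augment the grammar with E' → E
I₀ = CLOSURE({ [E' → . E] }):
  [E' → . E] has the dot before E: add [E → . g a], [E → . S A]
  [E → . S A] has the dot before S: add [S → . g A]
No further items can be added.

I₀ = { [E → . S A], [E → . g a], [E' → . E], [S → . g A] }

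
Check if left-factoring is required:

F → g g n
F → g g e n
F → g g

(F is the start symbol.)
Yes, F has productions with common prefix 'g g'

Left-factoring is needed when two productions for the same non-terminal
share a common prefix on the right-hand side.

Productions for F:
  F → g g n
  F → g g e n
  F → g g

Found common prefix 'g g' in productions for F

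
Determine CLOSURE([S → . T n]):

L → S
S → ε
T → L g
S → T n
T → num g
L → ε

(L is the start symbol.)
To compute CLOSURE, for each item [A → α.Bβ] where B is a non-terminal, add [B → .γ] for all productions B → γ; repeat for the newly added items until nothing changes.

Start with: [S → . T n]
  [S → . T n] has the dot before T: add [T → . L g], [T → . num g]
  [T → . L g] has the dot before L: add [L → . S], [L → .]
  [L → . S] has the dot before S: add [S → .]
No further items can be added.

CLOSURE = { [L → . S], [L → .], [S → . T n], [S → .], [T → . L g], [T → . num g] }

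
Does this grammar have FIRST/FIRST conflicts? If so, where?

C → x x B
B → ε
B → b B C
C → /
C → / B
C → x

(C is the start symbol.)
A FIRST/FIRST conflict occurs when two productions N → α and N → β for the same non-terminal have FIRST(α) ∩ FIRST(β) ≠ ∅ (with ε ∈ FIRST of a nullable right-hand side, so two nullable alternatives also conflict).

Productions for C:
  C → x x B: FIRST = { 'x' }
  C → /: FIRST = { '/' }
  C → / B: FIRST = { '/' }
  C → x: FIRST = { 'x' }
Productions for B:
  B → ε: FIRST = { ε }
  B → b B C: FIRST = { 'b' }

Conflict for C: C → x x B and C → x
  Overlap: { 'x' }
Conflict for C: C → / and C → / B
  Overlap: { '/' }

Answer: Yes. C → x x B / C → x on { 'x' }; C → '/' / C → '/' B on { '/' }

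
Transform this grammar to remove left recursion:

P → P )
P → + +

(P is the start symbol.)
P → + + P'
P' → ) P'
P' → ε

P is directly left-recursive. The standard transformation for
  A → A α₁ | ... | A α_m | β₁ | ... | β_n
is
  A  → β₁ A' | ... | β_n A'
  A' → α₁ A' | ... | α_m A' | ε

P → + + becomes P → + + P'
P → P ) becomes P' → ) P'
Add P' → ε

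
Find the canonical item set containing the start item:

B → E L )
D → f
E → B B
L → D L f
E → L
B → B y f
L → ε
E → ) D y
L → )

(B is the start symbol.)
First, augment the grammar with B' → B
I₀ = CLOSURE({ [B' → . B] }):
  [B' → . B] has the dot before B: add [B → . E L )], [B → . B y f]
  [B → . E L )] has the dot before E: add [E → . B B], [E → . L], [E → . ) D y]
  [E → . L] has the dot before L: add [L → . D L f], [L → .], [L → . )]
  [L → . D L f] has the dot before D: add [D → . f]
No further items can be added.

I₀ = { [B → . B y f], [B → . E L )], [B' → . B], [D → . f], [E → . ) D y], [E → . B B], [E → . L], [L → . )], [L → . D L f], [L → .] }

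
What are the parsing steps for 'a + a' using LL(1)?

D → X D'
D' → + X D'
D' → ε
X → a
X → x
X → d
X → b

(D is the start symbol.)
Stack is shown with the top on the left.

Stack     Input    Action
-------------------------
D $       a + a $  output D → X D'
X D' $    a + a $  output X → a
a D' $    a + a $  match 'a'
D' $      + a $    output D' → + X D'
+ X D' $  + a $    match '+'
X D' $    a $      output X → a
a D' $    a $      match 'a'
D' $      $        output D' → ε
$         $        accept

The string is accepted.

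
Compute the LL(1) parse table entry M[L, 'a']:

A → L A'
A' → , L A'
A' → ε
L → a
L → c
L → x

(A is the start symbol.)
L → a

To find M[L, 'a'], we find productions for L where 'a' is in the predict set (PREDICT(N → α) = (FIRST(α) \ {ε}) ∪ (FOLLOW(N) if α ⇒* ε)).

L → a: PREDICT = { 'a' }
  'a' is in predict set, so this production goes in M[L, 'a']
L → c: PREDICT = { 'c' }
L → x: PREDICT = { 'x' }

M[L, 'a'] = L → a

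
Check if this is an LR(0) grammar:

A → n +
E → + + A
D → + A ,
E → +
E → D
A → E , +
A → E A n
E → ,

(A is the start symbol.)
Augment with A' → A and build the canonical LR(0) collection (I0 = CLOSURE({[A' → . A]}), then GOTO on every symbol after a dot until no new states appear). It has 16 states:
  I0: { [A → . E , +], [A → . E A n], [A → . n +], [A' → . A], [D → . + A ,], [E → . + + A], [E → . +], [E → . ,], [E → . D] }  — shift
  I1: { [A → . E , +], [A → . E A n], [A → . n +], [D → + . A ,], [D → . + A ,], [E → + . + A], [E → + .], [E → . + + A], [E → . +], [E → . ,], [E → . D] }  — shift, reduce
  I2: { [E → , .] }  — reduce
  I3: { [A' → A .] }  — accept
  I4: { [E → D .] }  — reduce
  I5: { [A → . E , +], [A → . E A n], [A → . n +], [A → E . , +], [A → E . A n], [D → . + A ,], [E → . + + A], [E → . +], [E → . ,], [E → . D] }  — shift
  I6: { [A → n . +] }  — shift
  I7: { [A → n + .] }  — reduce
  I8: { [A → E , . +], [E → , .] }  — shift, reduce
  I9: { [A → E A . n] }  — shift
  I10: { [A → E A n .] }  — reduce
  I11: { [A → E , + .] }  — reduce
  I12: { [A → . E , +], [A → . E A n], [A → . n +], [D → + . A ,], [D → . + A ,], [E → + + . A], [E → + . + A], [E → + .], [E → . + + A], [E → . +], [E → . ,], [E → . D] }  — shift, reduce
  I13: { [D → + A . ,] }  — shift
  I14: { [D → + A , .] }  — reduce
  I15: { [D → + A . ,], [E → + + A .] }  — shift, reduce

Conflict in state I1:
  Shift-reduce conflict between [E → + .] and [A → . n +]
So the grammar is NOT LR(0).

Answer: No. Shift-reduce conflict between [E → + .] and [A → . n +]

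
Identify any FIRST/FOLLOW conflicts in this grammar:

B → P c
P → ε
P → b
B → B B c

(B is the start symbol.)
A FIRST/FOLLOW conflict occurs when a non-terminal N has a nullable alternative N → β (β ⇒* ε) and another alternative N → α with FIRST(α) ∩ FOLLOW(N) ≠ ∅: on such a lookahead the parser cannot decide between expanding α and letting N vanish via β.

Nullable non-terminals: P.

P: nullable alternative(s) P → ε; FOLLOW(P) = { 'c' }
  P → ε: FIRST \ {ε} = { } — this is the only nullable alternative, skip
  P → b: FIRST \ {ε} = { 'b' } — disjoint from FOLLOW(P)

B has no nullable alternative, so no FIRST/FOLLOW check is needed there.

No FIRST/FOLLOW conflicts found.

Answer: No FIRST/FOLLOW conflicts.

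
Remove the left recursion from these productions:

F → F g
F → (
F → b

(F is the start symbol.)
F → ( F'
F → b F'
F' → g F'
F' → ε

F is directly left-recursive. The standard transformation for
  A → A α₁ | ... | A α_m | β₁ | ... | β_n
is
  A  → β₁ A' | ... | β_n A'
  A' → α₁ A' | ... | α_m A' | ε

F → ( becomes F → ( F'
F → b becomes F → b F'
F → F g becomes F' → g F'
Add F' → ε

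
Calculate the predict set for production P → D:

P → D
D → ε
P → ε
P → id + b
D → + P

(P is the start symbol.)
{ $, '+' }

PREDICT(P → D) = (FIRST(RHS) \ {ε}) ∪ (FOLLOW(P) if ε ∈ FIRST(RHS), i.e. RHS ⇒* ε)
FIRST(D) = { '+', ε }
FIRST(D) = { '+', ε }
ε ∈ FIRST(D) (the right-hand side is nullable), so add FOLLOW(P) = { $ }
PREDICT(P → D) = { $, '+' }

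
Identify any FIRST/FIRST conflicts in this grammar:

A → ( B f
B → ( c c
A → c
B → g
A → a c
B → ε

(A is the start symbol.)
No FIRST/FIRST conflicts.

A FIRST/FIRST conflict occurs when two productions N → α and N → β for the same non-terminal have FIRST(α) ∩ FIRST(β) ≠ ∅ (with ε ∈ FIRST of a nullable right-hand side, so two nullable alternatives also conflict).

Productions for A:
  A → ( B f: FIRST = { '(' }
  A → c: FIRST = { 'c' }
  A → a c: FIRST = { 'a' }
Productions for B:
  B → ( c c: FIRST = { '(' }
  B → g: FIRST = { 'g' }
  B → ε: FIRST = { ε }

All alternatives of each non-terminal have pairwise disjoint FIRST sets.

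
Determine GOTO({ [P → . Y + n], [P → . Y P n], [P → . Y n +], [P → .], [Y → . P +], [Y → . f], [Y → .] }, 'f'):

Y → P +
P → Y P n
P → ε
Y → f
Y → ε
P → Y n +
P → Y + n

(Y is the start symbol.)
{ [Y → f .] }

GOTO(I, 'f') = CLOSURE({ [A → αX.β] : [A → α.Xβ] ∈ I, X = 'f' })

Items with dot before 'f', with the dot advanced:
  [Y → . f] → [Y → f .]
Closure adds nothing (no advanced item has the dot before a non-terminal).

GOTO = { [Y → f .] }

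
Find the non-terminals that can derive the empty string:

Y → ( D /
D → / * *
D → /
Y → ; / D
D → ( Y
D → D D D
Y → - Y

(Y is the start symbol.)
None

A non-terminal is nullable if it can derive ε (the empty string): either it has an ε-production, or it has a production whose right-hand side consists entirely of nullable non-terminals.

There are no ε-productions, so no non-terminal can derive ε.
No non-terminals are nullable.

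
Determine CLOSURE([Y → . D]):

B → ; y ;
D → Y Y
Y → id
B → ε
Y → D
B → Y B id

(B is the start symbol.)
To compute CLOSURE, for each item [A → α.Bβ] where B is a non-terminal, add [B → .γ] for all productions B → γ; repeat for the newly added items until nothing changes.

Start with: [Y → . D]
  [Y → . D] has the dot before D: add [D → . Y Y]
  [D → . Y Y] has the dot before Y: add [Y → . id]
No further items can be added.

CLOSURE = { [D → . Y Y], [Y → . D], [Y → . id] }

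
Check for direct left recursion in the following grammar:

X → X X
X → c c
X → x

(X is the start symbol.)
Yes, X is left-recursive

Direct left recursion occurs when N → N α for some non-terminal N (the right-hand side begins with the left-hand side itself).

X → X X: LEFT RECURSIVE (starts with X)
X → c c: starts with c
X → x: starts with x

The grammar has direct left recursion on: X.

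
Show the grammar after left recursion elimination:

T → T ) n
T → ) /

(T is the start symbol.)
T is directly left-recursive. The standard transformation for
  A → A α₁ | ... | A α_m | β₁ | ... | β_n
is
  A  → β₁ A' | ... | β_n A'
  A' → α₁ A' | ... | α_m A' | ε

T → ) / becomes T → ) / T'
T → T ) n becomes T' → ) n T'
Add T' → ε

Resulting grammar:
T → ) / T'
T' → ) n T'
T' → ε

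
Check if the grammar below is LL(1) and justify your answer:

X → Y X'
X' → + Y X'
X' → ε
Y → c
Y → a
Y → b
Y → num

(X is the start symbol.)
A grammar is LL(1) if for each non-terminal N with multiple productions, the predict sets of those productions are pairwise disjoint, where PREDICT(N → α) = (FIRST(α) \ {ε}) ∪ (FOLLOW(N) if α ⇒* ε).

Relevant sets:
  FOLLOW(X') = { $ }

For X':
  PREDICT(X' → '+' Y X') = { '+' }
  PREDICT(X' → ε) = { $ }
For Y:
  PREDICT(Y → c) = { 'c' }
  PREDICT(Y → a) = { 'a' }
  PREDICT(Y → b) = { 'b' }
  PREDICT(Y → num) = { 'num' }
X has a single production, so nothing to check there.

All predict sets are disjoint. The grammar IS LL(1).

Answer: Yes, the grammar is LL(1).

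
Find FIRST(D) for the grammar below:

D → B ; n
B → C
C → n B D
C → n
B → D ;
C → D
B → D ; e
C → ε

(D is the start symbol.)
{ ';', 'n' }

To compute FIRST(D), examine every production with D on the left-hand side, reading each right-hand side left to right until a non-nullable symbol is reached.

FIRST sets of the other non-terminals involved (by the same procedure, iterated to a fixed point):
  FIRST(B) = { ';', 'n', ε }

From D → B ; n:
  - B is a non-terminal: add FIRST(B) \ {ε} = { ';', 'n' }
    B is nullable, so continue to the next symbol
  - ';' is a terminal: add ';' and stop

Collecting: FIRST(D) = { ';', 'n' }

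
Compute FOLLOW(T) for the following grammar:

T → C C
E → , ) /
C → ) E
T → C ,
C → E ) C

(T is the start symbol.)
To compute FOLLOW(T), find every occurrence of T on a right-hand side N → α T β: add FIRST(β) \ {ε}, and if β is empty or nullable also add FOLLOW(N). Iterate to a fixed point.

T is the start symbol, so $ ∈ FOLLOW(T).
T does not occur on any right-hand side.

Taking the union: FOLLOW(T) = { $ }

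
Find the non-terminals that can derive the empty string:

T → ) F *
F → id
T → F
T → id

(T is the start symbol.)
None

There are no ε-productions, so no non-terminal can derive ε.
No non-terminals are nullable.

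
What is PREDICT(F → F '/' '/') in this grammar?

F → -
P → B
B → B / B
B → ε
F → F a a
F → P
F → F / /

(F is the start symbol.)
PREDICT(F → F '/' '/') = (FIRST(RHS) \ {ε}) ∪ (FOLLOW(F) if ε ∈ FIRST(RHS), i.e. RHS ⇒* ε)
FIRST(F) = { '-', '/', 'a', ε }
FIRST(F '/' '/') = { '-', '/', 'a' }
ε ∉ FIRST(F '/' '/'), so FOLLOW(F) is not added.
PREDICT(F → F '/' '/') = { '-', '/', 'a' }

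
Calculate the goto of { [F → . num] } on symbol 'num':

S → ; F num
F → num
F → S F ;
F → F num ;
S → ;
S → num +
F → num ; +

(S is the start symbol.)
{ [F → num .] }

GOTO(I, 'num') = CLOSURE({ [A → αX.β] : [A → α.Xβ] ∈ I, X = 'num' })

Items with dot before 'num', with the dot advanced:
  [F → . num] → [F → num .]
Closure adds nothing (no advanced item has the dot before a non-terminal).

GOTO = { [F → num .] }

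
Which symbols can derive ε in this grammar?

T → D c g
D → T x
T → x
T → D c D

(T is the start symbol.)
None

A non-terminal is nullable if it can derive ε (the empty string): either it has an ε-production, or it has a production whose right-hand side consists entirely of nullable non-terminals.

There are no ε-productions, so no non-terminal can derive ε.
No non-terminals are nullable.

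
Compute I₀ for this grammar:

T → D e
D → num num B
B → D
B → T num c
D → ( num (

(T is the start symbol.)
{ [D → . ( num (], [D → . num num B], [T → . D e], [T' → . T] }

First, augment the grammar with T' → T
I₀ = CLOSURE({ [T' → . T] }):
  [T' → . T] has the dot before T: add [T → . D e]
  [T → . D e] has the dot before D: add [D → . num num B], [D → . ( num (]
No further items can be added.

I₀ = { [D → . ( num (], [D → . num num B], [T → . D e], [T' → . T] }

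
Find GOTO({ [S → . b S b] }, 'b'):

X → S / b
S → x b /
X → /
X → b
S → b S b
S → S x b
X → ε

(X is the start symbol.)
GOTO(I, 'b') = CLOSURE({ [A → αX.β] : [A → α.Xβ] ∈ I, X = 'b' })

Items with dot before 'b', with the dot advanced:
  [S → . b S b] → [S → b . S b]
Closure of the advanced items:
  [S → b . S b] has the dot before S: add [S → . x b /], [S → . b S b], [S → . S x b]

GOTO = { [S → . S x b], [S → . b S b], [S → . x b /], [S → b . S b] }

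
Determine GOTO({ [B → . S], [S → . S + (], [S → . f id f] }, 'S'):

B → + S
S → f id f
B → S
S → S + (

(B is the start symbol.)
{ [B → S .], [S → S . + (] }

GOTO(I, 'S') = CLOSURE({ [A → αX.β] : [A → α.Xβ] ∈ I, X = 'S' })

Items with dot before 'S', with the dot advanced:
  [B → . S] → [B → S .]
  [S → . S + (] → [S → S . + (]
Closure adds nothing (no advanced item has the dot before a non-terminal).

GOTO = { [B → S .], [S → S . + (] }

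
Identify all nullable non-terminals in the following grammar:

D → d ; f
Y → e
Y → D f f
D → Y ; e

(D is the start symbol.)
A non-terminal is nullable if it can derive ε (the empty string): either it has an ε-production, or it has a production whose right-hand side consists entirely of nullable non-terminals.

There are no ε-productions, so no non-terminal can derive ε.
No non-terminals are nullable.

Answer: None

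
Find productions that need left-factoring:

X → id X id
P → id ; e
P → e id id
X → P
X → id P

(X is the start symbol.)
Yes, X has productions with common prefix 'id'

Left-factoring is needed when two productions for the same non-terminal
share a common prefix on the right-hand side.

Productions for X:
  X → id X id
  X → P
  X → id P
Productions for P:
  P → id ; e
  P → e id id

Found common prefix 'id' in productions for X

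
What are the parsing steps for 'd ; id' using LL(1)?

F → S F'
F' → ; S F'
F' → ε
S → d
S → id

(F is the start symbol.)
LL(1) parsing maintains a stack (initially the start symbol over $) and the input. At each step: if the stack top is a terminal, match it against the current input token; if it is a non-terminal N, replace it with the RHS of M[N, lookahead] (the unique production whose predict set contains the lookahead).

Stack is shown with the top on the left.

Stack     Input     Action
--------------------------
F $       d ; id $  output F → S F'
S F' $    d ; id $  output S → d
d F' $    d ; id $  match 'd'
F' $      ; id $    output F' → ; S F'
; S F' $  ; id $    match ';'
S F' $    id $      output S → id
id F' $   id $      match 'id'
F' $      $         output F' → ε
$         $         accept

The string is accepted.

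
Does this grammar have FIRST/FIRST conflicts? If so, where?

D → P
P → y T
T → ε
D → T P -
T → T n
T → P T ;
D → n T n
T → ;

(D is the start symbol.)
Yes. D → P / D → T P '-' on { 'y' }; D → T P '-' / D → n T n on { 'n' }; T → T n / T → P T ';' on { 'y' }; T → T n / T → ';' on { ';' }

FIRST sets of the non-terminals at (or reachable through a nullable prefix from) the front of some alternative:
  FIRST(P) = { 'y' }
  FIRST(T) = { ';', 'n', 'y', ε }

Productions for D:
  D → P: FIRST = { 'y' }
  D → T P -: FIRST = { ';', 'n', 'y' }
  D → n T n: FIRST = { 'n' }
Productions for T:
  T → ε: FIRST = { ε }
  T → T n: FIRST = { ';', 'n', 'y' }
  T → P T ;: FIRST = { 'y' }
  T → ;: FIRST = { ';' }
P has only one production, so no FIRST/FIRST conflict is possible there.

Conflict for D: D → P and D → T P -
  Overlap: { 'y' }
Conflict for D: D → T P - and D → n T n
  Overlap: { 'n' }
Conflict for T: T → T n and T → P T ;
  Overlap: { 'y' }
Conflict for T: T → T n and T → ;
  Overlap: { ';' }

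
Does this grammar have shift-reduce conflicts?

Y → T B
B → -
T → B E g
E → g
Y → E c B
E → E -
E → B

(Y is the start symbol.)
Yes — I2: [E → B .] vs [B → . -]

A shift-reduce conflict occurs when an LR(0) state has both:
  - a complete (reduce) item [A → α .] (dot at the end), and
  - a shift item [B → β . c γ] (dot before a terminal).

Augment with Y' → Y and build the canonical LR(0) collection (I0 = CLOSURE({[Y' → . Y]}), then GOTO on every symbol after a dot until no new states appear). It has 14 states:
  I0: { [B → . -], [E → . B], [E → . E -], [E → . g], [T → . B E g], [Y → . E c B], [Y → . T B], [Y' → . Y] }  — shift
  I1: { [B → - .] }  — reduce
  I2: { [B → . -], [E → . B], [E → . E -], [E → . g], [E → B .], [T → B . E g] }  — shift, reduce
  I3: { [E → E . -], [Y → E . c B] }  — shift
  I4: { [B → . -], [Y → T . B] }  — shift
  I5: { [Y' → Y .] }  — accept
  I6: { [E → g .] }  — reduce
  I7: { [Y → T B .] }  — reduce
  I8: { [E → E - .] }  — reduce
  I9: { [B → . -], [Y → E c . B] }  — shift
  I10: { [Y → E c B .] }  — reduce
  I11: { [E → B .] }  — reduce
  I12: { [E → E . -], [T → B E . g] }  — shift
  I13: { [T → B E g .] }  — reduce

I2 contains reduce item [E → B .] and shift items [B → . -], [E → . g] — shift-reduce conflict.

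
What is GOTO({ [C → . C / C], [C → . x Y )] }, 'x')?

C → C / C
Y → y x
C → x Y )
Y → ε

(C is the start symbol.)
{ [C → x . Y )], [Y → . y x], [Y → .] }

GOTO(I, 'x') = CLOSURE({ [A → αX.β] : [A → α.Xβ] ∈ I, X = 'x' })

Items with dot before 'x', with the dot advanced:
  [C → . x Y )] → [C → x . Y )]
Closure of the advanced items:
  [C → x . Y )] has the dot before Y: add [Y → . y x], [Y → .]

GOTO = { [C → x . Y )], [Y → . y x], [Y → .] }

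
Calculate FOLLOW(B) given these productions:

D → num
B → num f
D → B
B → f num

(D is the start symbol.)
In D → B: B is at the end, add FOLLOW(D)

The FOLLOW sets referred to above (computed the same way, to a fixed point):
  FOLLOW(D) = { $ }

Taking the union: FOLLOW(B) = { $ }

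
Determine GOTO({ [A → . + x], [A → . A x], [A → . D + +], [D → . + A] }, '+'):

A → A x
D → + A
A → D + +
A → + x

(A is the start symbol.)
{ [A → + . x], [A → . + x], [A → . A x], [A → . D + +], [D → + . A], [D → . + A] }

GOTO(I, '+') = CLOSURE({ [A → αX.β] : [A → α.Xβ] ∈ I, X = '+' })

Items with dot before '+', with the dot advanced:
  [A → . + x] → [A → + . x]
  [D → . + A] → [D → + . A]
Closure of the advanced items:
  [D → + . A] has the dot before A: add [A → . A x], [A → . D + +], [A → . + x]
  [A → . D + +] has the dot before D: add [D → . + A]

GOTO = { [A → + . x], [A → . + x], [A → . A x], [A → . D + +], [D → + . A], [D → . + A] }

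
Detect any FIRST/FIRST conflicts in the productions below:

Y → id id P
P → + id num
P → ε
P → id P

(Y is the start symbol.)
No FIRST/FIRST conflicts.

A FIRST/FIRST conflict occurs when two productions N → α and N → β for the same non-terminal have FIRST(α) ∩ FIRST(β) ≠ ∅ (with ε ∈ FIRST of a nullable right-hand side, so two nullable alternatives also conflict).

Productions for P:
  P → + id num: FIRST = { '+' }
  P → ε: FIRST = { ε }
  P → id P: FIRST = { 'id' }
Y has only one production, so no FIRST/FIRST conflict is possible there.

All alternatives of each non-terminal have pairwise disjoint FIRST sets.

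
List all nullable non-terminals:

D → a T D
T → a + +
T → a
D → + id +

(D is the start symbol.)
A non-terminal is nullable if it can derive ε (the empty string): either it has an ε-production, or it has a production whose right-hand side consists entirely of nullable non-terminals.

There are no ε-productions, so no non-terminal can derive ε.
No non-terminals are nullable.

Answer: None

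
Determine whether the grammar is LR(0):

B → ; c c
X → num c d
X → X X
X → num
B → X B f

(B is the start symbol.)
A grammar is LR(0) if no state in the canonical LR(0) collection has:
  - both a shift item (dot before a terminal) and a complete item (shift-reduce conflict), or
  - two or more complete items (reduce-reduce conflict; the accept item [B' → B .] counts as a complete item here).

Augment with B' → B and build the canonical LR(0) collection (I0 = CLOSURE({[B' → . B]}), then GOTO on every symbol after a dot until no new states appear). It has 12 states:
  I0: { [B → . ; c c], [B → . X B f], [B' → . B], [X → . X X], [X → . num c d], [X → . num] }  — shift
  I1: { [B → ; . c c] }  — shift
  I2: { [B' → B .] }  — accept
  I3: { [B → . ; c c], [B → . X B f], [B → X . B f], [X → . X X], [X → . num c d], [X → . num], [X → X . X] }  — shift
  I4: { [X → num . c d], [X → num .] }  — shift, reduce
  I5: { [X → num c . d] }  — shift
  I6: { [X → num c d .] }  — reduce
  I7: { [B → X B . f] }  — shift
  I8: { [B → . ; c c], [B → . X B f], [B → X . B f], [X → . X X], [X → . num c d], [X → . num], [X → X . X], [X → X X .] }  — shift, reduce
  I9: { [B → X B f .] }  — reduce
  I10: { [B → ; c . c] }  — shift
  I11: { [B → ; c c .] }  — reduce

Conflict in state I4:
  Shift-reduce conflict between [X → num .] and [X → num . c d]
So the grammar is NOT LR(0).

Answer: No. Shift-reduce conflict between [X → num .] and [X → num . c d]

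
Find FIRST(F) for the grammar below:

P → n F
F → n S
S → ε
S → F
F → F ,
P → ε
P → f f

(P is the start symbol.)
From F → n S:
  - n is a terminal: add 'n' and stop
From F → F ,:
  - F is the symbol being defined: contributes nothing new
    F is not nullable, so stop

Collecting: FIRST(F) = { 'n' }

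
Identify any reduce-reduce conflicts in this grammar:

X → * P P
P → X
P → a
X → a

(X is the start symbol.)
Yes — I6: [P → a .] vs [X → a .]

A reduce-reduce conflict occurs when an LR(0) state has two complete items [A → α .] and [B → β .] — both call for a reduction, and with no lookahead the parser cannot choose between them.

Augment with X' → X and build the canonical LR(0) collection (I0 = CLOSURE({[X' → . X]}), then GOTO on every symbol after a dot until no new states appear). It has 8 states:
  I0: { [X → . * P P], [X → . a], [X' → . X] }  — shift
  I1: { [P → . X], [P → . a], [X → * . P P], [X → . * P P], [X → . a] }  — shift
  I2: { [X' → X .] }  — accept
  I3: { [X → a .] }  — reduce
  I4: { [P → . X], [P → . a], [X → * P . P], [X → . * P P], [X → . a] }  — shift
  I5: { [P → X .] }  — reduce
  I6: { [P → a .], [X → a .] }  — 2 reduces
  I7: { [X → * P P .] }  — reduce

I6 contains complete items [P → a .], [X → a .] — reduce-reduce conflict.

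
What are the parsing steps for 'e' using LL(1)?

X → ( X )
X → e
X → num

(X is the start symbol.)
LL(1) parsing maintains a stack (initially the start symbol over $) and the input. At each step: if the stack top is a terminal, match it against the current input token; if it is a non-terminal N, replace it with the RHS of M[N, lookahead] (the unique production whose predict set contains the lookahead).

Stack is shown with the top on the left.

Stack  Input  Action
--------------------
X $    e $    output X → e
e $    e $    match 'e'
$      $      accept

The string is accepted.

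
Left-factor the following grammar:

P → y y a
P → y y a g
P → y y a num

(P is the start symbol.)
Left-factoring transforms A → αβ₁ | αβ₂ into A → αA' and A' → β₁ | β₂
(α is the longest common prefix among the alternatives). Repeat until
no nonterminal has two alternatives with a common prefix.

Round 1: P has alternatives sharing prefix 'y y a'. Introduce P': P → y y a P'
  Add: P' → ε
  Add: P' → g
  Add: P' → num

No remaining common prefixes — done.

Resulting grammar:
P → y y a P'
P' → ε
P' → g
P' → num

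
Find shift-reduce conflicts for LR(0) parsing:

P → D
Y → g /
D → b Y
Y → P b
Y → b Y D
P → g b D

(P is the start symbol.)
A shift-reduce conflict occurs when an LR(0) state has both:
  - a complete (reduce) item [A → α .] (dot at the end), and
  - a shift item [B → β . c γ] (dot before a terminal).

Augment with P' → P and build the canonical LR(0) collection (I0 = CLOSURE({[P' → . P]}), then GOTO on every symbol after a dot until no new states appear). It has 15 states:
  I0: { [D → . b Y], [P → . D], [P → . g b D], [P' → . P] }  — shift
  I1: { [P → D .] }  — reduce
  I2: { [P' → P .] }  — accept
  I3: { [D → . b Y], [D → b . Y], [P → . D], [P → . g b D], [Y → . P b], [Y → . b Y D], [Y → . g /] }  — shift
  I4: { [P → g . b D] }  — shift
  I5: { [D → . b Y], [P → g b . D] }  — shift
  I6: { [P → g b D .] }  — reduce
  I7: { [Y → P . b] }  — shift
  I8: { [D → b Y .] }  — reduce
  I9: { [D → . b Y], [D → b . Y], [P → . D], [P → . g b D], [Y → . P b], [Y → . b Y D], [Y → . g /], [Y → b . Y D] }  — shift
  I10: { [P → g . b D], [Y → g . /] }  — shift
  I11: { [Y → g / .] }  — reduce
  I12: { [D → . b Y], [D → b Y .], [Y → b Y . D] }  — shift, reduce
  I13: { [Y → b Y D .] }  — reduce
  I14: { [Y → P b .] }  — reduce

I12 contains reduce item [D → b Y .] and shift item [D → . b Y] — shift-reduce conflict.

Answer: Yes — I12: [D → b Y .] vs [D → . b Y]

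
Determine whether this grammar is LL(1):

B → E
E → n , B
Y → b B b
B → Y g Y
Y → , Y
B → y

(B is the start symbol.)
A grammar is LL(1) if for each non-terminal N with multiple productions, the predict sets of those productions are pairwise disjoint, where PREDICT(N → α) = (FIRST(α) \ {ε}) ∪ (FOLLOW(N) if α ⇒* ε).

Relevant sets:
  FIRST(E) = { 'n' }
  FIRST(Y) = { ',', 'b' }

For B:
  PREDICT(B → E) = { 'n' }
  PREDICT(B → Y g Y) = { ',', 'b' }
  PREDICT(B → y) = { 'y' }
For Y:
  PREDICT(Y → b B b) = { 'b' }
  PREDICT(Y → ',' Y) = { ',' }
E has a single production, so nothing to check there.

All predict sets are disjoint. The grammar IS LL(1).

Answer: Yes, the grammar is LL(1).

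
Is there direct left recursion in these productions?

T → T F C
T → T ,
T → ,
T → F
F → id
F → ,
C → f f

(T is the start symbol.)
Yes, T is left-recursive

Direct left recursion occurs when N → N α for some non-terminal N (the right-hand side begins with the left-hand side itself).

T → T F C: LEFT RECURSIVE (starts with T)
T → T ,: LEFT RECURSIVE (starts with T)
T → ,: starts with ','
T → F: starts with F
F → id: starts with id
F → ,: starts with ','
C → f f: starts with f

The grammar has direct left recursion on: T.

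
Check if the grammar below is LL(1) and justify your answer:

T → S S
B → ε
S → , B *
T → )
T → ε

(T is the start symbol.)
Yes, the grammar is LL(1).

Relevant sets:
  FIRST(S) = { ',' }
  FOLLOW(T) = { $ }

For T:
  PREDICT(T → S S) = { ',' }
  PREDICT(T → ')') = { ')' }
  PREDICT(T → ε) = { $ }
B, S have a single production, so nothing to check there.

All predict sets are disjoint. The grammar IS LL(1).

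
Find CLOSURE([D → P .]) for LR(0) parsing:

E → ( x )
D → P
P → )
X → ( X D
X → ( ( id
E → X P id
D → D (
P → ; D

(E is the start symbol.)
Start with: [D → P .]
The dot is at the end, so nothing is added.

CLOSURE = { [D → P .] }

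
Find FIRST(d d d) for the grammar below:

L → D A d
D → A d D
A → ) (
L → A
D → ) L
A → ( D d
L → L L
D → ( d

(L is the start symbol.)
{ 'd' }

To compute FIRST(d d d), process the symbols left to right:
Symbol d is a terminal. Add 'd' and stop.
FIRST(d d d) = { 'd' }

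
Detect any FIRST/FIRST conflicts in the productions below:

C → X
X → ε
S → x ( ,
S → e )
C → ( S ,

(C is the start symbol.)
No FIRST/FIRST conflicts.

A FIRST/FIRST conflict occurs when two productions N → α and N → β for the same non-terminal have FIRST(α) ∩ FIRST(β) ≠ ∅ (with ε ∈ FIRST of a nullable right-hand side, so two nullable alternatives also conflict).

FIRST sets of the non-terminals at (or reachable through a nullable prefix from) the front of some alternative:
  FIRST(X) = { ε }

Productions for C:
  C → X: FIRST = { ε }
  C → ( S ,: FIRST = { '(' }
Productions for S:
  S → x ( ,: FIRST = { 'x' }
  S → e ): FIRST = { 'e' }
X has only one production, so no FIRST/FIRST conflict is possible there.

All alternatives of each non-terminal have pairwise disjoint FIRST sets.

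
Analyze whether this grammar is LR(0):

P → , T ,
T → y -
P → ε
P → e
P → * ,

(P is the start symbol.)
No. Shift-reduce conflict between [P → .] and [P → . * ,]

A grammar is LR(0) if no state in the canonical LR(0) collection has:
  - both a shift item (dot before a terminal) and a complete item (shift-reduce conflict), or
  - two or more complete items (reduce-reduce conflict; the accept item [P' → P .] counts as a complete item here).

Augment with P' → P and build the canonical LR(0) collection (I0 = CLOSURE({[P' → . P]}), then GOTO on every symbol after a dot until no new states appear). It has 10 states:
  I0: { [P → . * ,], [P → . , T ,], [P → . e], [P → .], [P' → . P] }  — shift, reduce
  I1: { [P → * . ,] }  — shift
  I2: { [P → , . T ,], [T → . y -] }  — shift
  I3: { [P' → P .] }  — accept
  I4: { [P → e .] }  — reduce
  I5: { [P → , T . ,] }  — shift
  I6: { [T → y . -] }  — shift
  I7: { [T → y - .] }  — reduce
  I8: { [P → , T , .] }  — reduce
  I9: { [P → * , .] }  — reduce

Conflict in state I0:
  Shift-reduce conflict between [P → .] and [P → . * ,]
So the grammar is NOT LR(0).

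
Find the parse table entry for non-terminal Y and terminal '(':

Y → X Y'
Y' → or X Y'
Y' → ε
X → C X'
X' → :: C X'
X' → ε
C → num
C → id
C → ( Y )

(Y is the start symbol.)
To find M[Y, '('], we find productions for Y where '(' is in the predict set (PREDICT(N → α) = (FIRST(α) \ {ε}) ∪ (FOLLOW(N) if α ⇒* ε)).

Relevant sets:
  FIRST(X) = { '(', 'id', 'num' }

Y → X Y': PREDICT = { '(', 'id', 'num' }
  '(' is in predict set, so this production goes in M[Y, '(']

M[Y, '('] = Y → X Y'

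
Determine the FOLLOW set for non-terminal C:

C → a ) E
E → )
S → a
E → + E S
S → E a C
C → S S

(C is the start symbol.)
C is the start symbol, so $ ∈ FOLLOW(C).
In S → E a C: C is at the end, add FOLLOW(S)

The FOLLOW sets referred to above (computed the same way, to a fixed point):
  FOLLOW(S) = { $, ')', '+', 'a' }

Taking the union: FOLLOW(C) = { $, ')', '+', 'a' }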